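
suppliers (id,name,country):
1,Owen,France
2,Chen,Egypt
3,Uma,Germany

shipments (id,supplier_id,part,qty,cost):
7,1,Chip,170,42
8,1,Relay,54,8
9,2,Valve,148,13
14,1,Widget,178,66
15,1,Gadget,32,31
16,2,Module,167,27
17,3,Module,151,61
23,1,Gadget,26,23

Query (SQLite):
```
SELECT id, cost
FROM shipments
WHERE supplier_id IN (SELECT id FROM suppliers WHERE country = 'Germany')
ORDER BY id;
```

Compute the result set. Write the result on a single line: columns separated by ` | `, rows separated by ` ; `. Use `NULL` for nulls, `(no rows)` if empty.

Inner query: suppliers.id where country = 'Germany'.
Outer: keep shipments rows whose supplier_id is in that set.
Inner query → {3}

17 | 61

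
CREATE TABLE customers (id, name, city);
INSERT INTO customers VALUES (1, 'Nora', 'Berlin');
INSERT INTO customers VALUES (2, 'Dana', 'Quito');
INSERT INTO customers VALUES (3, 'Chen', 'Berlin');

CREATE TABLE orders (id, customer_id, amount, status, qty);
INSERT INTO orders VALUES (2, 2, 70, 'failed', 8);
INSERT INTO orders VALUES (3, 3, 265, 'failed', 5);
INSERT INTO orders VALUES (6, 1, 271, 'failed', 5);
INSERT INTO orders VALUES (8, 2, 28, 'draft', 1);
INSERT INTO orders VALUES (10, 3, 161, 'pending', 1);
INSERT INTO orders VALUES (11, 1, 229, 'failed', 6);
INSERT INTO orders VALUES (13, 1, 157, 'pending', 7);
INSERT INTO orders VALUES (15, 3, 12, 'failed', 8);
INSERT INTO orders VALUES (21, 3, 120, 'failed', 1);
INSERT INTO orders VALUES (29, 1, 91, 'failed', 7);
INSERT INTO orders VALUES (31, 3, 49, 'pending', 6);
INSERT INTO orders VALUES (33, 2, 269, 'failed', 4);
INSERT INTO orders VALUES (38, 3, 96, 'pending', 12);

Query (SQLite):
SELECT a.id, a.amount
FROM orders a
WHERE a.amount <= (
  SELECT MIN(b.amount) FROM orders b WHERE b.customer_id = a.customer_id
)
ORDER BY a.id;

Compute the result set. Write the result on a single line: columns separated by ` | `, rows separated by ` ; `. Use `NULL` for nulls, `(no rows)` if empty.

8 | 28 ; 15 | 12 ; 29 | 91

For each orders row a, compute MIN(amount) over rows sharing a.customer_id.
Keep row a if a.amount <= that per-group MIN.
  customer_id=1: MIN(amount) = 91
  customer_id=2: MIN(amount) = 28
  customer_id=3: MIN(amount) = 12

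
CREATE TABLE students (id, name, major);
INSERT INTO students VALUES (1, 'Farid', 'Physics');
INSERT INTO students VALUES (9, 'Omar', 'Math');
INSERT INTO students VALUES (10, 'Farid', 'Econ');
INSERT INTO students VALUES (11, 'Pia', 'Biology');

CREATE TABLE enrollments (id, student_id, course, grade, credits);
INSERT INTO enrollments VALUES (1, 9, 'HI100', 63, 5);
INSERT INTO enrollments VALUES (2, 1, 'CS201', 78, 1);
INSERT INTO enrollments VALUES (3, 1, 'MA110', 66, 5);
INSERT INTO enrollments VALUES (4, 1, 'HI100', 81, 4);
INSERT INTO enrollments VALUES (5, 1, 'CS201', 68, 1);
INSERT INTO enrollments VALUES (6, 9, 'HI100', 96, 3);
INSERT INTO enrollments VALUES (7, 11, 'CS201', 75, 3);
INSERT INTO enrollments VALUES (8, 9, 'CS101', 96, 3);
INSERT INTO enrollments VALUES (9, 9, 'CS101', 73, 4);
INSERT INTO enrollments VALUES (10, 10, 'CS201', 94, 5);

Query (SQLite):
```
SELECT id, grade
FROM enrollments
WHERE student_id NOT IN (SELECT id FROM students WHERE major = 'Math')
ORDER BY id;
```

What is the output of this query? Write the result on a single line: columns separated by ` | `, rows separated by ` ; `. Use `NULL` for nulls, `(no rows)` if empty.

Inner query: students.id where major = 'Math'.
Outer: keep enrollments rows whose student_id is not in that set.
Inner query → {9}

2 | 78 ; 3 | 66 ; 4 | 81 ; 5 | 68 ; 7 | 75 ; 10 | 94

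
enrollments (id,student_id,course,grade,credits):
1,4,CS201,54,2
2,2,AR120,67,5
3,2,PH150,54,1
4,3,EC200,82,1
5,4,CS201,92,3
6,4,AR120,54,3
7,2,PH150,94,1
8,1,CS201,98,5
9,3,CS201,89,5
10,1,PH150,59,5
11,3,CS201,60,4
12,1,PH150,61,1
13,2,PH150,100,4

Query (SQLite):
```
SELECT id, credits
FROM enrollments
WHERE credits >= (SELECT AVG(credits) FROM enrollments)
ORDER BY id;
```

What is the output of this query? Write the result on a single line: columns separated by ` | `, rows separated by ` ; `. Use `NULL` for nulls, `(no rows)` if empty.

2 | 5 ; 8 | 5 ; 9 | 5 ; 10 | 5 ; 11 | 4 ; 13 | 4

Scalar subquery: AVG(credits) over all enrollments rows = 3.076923 (≈; comparison uses full precision).
Keep rows where credits >= that value.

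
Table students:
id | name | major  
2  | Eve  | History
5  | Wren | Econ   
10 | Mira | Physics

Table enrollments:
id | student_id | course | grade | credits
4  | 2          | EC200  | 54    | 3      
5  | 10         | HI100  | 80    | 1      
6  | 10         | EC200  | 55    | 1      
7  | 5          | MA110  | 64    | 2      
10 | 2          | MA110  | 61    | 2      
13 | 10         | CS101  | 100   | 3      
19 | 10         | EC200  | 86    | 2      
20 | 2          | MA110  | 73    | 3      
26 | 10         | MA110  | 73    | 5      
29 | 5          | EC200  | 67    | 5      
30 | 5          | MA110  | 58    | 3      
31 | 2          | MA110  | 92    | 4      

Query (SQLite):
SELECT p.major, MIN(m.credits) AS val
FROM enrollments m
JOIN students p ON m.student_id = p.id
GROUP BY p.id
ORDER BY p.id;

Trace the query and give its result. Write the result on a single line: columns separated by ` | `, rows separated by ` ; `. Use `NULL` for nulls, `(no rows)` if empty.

History | 2 ; Econ | 2 ; Physics | 1

Join each enrollments row to its students via student_id.
Group joined rows by students.id; compute MIN(m.credits) per group.
  2: ids {4, 10, 20, 31} → MIN(m.credits)=2
  5: ids {7, 29, 30} → MIN(m.credits)=2
  10: ids {5, 6, 13, 19, 26} → MIN(m.credits)=1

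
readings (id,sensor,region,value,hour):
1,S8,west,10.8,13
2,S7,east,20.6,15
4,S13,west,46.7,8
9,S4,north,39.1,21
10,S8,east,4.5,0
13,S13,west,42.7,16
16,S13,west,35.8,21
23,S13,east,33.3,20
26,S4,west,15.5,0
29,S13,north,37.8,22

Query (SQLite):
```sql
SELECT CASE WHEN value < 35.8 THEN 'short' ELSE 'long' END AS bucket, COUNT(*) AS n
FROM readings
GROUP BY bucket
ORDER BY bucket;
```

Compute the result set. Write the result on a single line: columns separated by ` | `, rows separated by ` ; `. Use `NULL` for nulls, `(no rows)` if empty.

Bucket rows by value < 35.8 → 'short' else 'long'; count each bucket.

long | 5 ; short | 5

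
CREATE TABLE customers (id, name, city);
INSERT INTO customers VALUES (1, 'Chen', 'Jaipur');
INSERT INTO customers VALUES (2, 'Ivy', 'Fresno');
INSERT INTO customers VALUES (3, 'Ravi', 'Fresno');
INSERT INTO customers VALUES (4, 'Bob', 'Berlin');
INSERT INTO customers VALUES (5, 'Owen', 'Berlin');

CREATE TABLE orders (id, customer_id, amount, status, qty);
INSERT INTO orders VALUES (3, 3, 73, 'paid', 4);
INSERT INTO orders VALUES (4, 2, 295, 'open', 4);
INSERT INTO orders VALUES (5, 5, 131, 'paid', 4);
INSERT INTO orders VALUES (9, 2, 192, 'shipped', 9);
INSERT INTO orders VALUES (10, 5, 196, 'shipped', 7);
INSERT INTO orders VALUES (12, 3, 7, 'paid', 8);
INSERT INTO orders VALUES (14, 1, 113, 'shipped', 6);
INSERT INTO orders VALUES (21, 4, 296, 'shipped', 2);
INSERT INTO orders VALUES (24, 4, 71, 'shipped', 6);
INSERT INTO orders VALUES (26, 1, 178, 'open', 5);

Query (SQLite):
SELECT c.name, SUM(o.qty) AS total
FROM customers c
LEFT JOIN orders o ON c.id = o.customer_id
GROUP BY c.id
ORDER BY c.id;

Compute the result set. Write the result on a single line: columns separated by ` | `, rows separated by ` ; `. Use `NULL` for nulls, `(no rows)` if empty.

LEFT JOIN keeps every customers row; unmatched ones get NULL for orders columns.
Group by customers.id and compute SUM(o.qty). SUM over an all-NULL group is NULL.
  1: ids {14, 26} → SUM(o.qty)=11
  2: ids {4, 9} → SUM(o.qty)=13
  3: ids {3, 12} → SUM(o.qty)=12
  4: ids {21, 24} → SUM(o.qty)=8
  5: ids {5, 10} → SUM(o.qty)=11

Chen | 11 ; Ivy | 13 ; Ravi | 12 ; Bob | 8 ; Owen | 11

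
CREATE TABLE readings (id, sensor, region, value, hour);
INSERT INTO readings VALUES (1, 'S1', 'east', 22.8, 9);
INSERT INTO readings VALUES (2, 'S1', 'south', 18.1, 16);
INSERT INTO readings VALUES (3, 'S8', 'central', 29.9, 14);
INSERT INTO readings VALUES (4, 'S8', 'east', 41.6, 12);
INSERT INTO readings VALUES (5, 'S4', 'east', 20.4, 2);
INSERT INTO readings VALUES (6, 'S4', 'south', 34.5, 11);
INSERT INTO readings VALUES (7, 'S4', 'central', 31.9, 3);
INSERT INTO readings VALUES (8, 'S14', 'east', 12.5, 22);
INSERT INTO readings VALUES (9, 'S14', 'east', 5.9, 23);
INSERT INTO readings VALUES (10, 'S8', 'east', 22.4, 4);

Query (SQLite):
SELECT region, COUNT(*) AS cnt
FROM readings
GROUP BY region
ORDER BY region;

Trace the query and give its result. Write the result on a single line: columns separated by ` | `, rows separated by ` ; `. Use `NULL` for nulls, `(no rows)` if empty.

Partition readings by region; compute COUNT(*) within each group.
  central: ids {3, 7} → COUNT(*)=2
  east: ids {1, 4, 5, 8, 9, 10} → COUNT(*)=6
  south: ids {2, 6} → COUNT(*)=2

central | 2 ; east | 6 ; south | 2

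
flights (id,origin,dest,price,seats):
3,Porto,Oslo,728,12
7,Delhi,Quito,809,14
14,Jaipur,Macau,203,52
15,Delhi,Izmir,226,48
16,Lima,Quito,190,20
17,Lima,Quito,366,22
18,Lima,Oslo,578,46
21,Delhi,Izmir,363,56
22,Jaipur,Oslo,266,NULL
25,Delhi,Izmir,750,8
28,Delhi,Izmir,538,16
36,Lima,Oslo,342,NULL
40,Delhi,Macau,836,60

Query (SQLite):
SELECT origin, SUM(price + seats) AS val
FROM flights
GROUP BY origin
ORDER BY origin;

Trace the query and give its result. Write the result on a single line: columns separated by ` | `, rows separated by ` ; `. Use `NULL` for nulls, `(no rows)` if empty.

Delhi | 3724 ; Jaipur | 255 ; Lima | 1222 ; Porto | 740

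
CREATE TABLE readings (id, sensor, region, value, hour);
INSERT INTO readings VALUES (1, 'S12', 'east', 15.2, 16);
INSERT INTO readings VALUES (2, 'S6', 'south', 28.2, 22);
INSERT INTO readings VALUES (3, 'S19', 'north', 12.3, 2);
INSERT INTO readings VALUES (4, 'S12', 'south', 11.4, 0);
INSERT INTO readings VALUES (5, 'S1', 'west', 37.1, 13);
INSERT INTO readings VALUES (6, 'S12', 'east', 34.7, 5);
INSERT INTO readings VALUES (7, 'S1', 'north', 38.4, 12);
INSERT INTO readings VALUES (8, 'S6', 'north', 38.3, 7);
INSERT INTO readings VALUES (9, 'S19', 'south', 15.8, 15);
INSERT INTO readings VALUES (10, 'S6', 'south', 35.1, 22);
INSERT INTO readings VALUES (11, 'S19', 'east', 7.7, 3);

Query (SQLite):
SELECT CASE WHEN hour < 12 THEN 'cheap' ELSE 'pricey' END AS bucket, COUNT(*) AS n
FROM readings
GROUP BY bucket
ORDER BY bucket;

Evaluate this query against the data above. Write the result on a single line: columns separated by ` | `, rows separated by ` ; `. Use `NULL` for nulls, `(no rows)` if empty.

cheap | 5 ; pricey | 6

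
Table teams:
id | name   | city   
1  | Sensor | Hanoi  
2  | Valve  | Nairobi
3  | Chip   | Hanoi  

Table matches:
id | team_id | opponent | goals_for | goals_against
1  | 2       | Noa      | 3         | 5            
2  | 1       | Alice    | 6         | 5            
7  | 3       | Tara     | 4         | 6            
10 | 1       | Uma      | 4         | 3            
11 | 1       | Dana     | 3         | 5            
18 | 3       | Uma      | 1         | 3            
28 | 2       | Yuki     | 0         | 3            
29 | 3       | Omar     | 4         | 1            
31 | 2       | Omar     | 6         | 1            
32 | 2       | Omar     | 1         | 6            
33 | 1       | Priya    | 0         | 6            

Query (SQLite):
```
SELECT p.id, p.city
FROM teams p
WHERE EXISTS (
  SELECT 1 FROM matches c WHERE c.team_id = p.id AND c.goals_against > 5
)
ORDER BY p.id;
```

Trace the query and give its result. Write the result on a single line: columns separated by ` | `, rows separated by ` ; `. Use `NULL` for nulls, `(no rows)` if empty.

1 | Hanoi ; 2 | Nairobi ; 3 | Hanoi

For each teams row, check whether any matches with matching team_id has goals_against > 5.
Keep rows where that is true.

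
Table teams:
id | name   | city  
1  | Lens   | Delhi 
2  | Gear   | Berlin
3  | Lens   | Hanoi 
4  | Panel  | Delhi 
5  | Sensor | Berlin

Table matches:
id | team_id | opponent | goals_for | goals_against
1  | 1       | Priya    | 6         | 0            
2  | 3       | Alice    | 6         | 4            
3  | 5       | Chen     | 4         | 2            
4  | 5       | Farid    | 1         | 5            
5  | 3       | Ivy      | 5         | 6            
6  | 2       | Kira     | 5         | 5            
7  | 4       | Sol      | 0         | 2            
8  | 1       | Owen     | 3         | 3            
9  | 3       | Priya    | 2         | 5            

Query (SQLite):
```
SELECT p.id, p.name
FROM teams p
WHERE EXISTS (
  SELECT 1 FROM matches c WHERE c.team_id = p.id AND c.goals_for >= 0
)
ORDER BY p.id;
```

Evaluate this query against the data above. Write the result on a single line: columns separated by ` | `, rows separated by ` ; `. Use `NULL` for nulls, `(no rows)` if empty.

For each teams row, check whether any matches with matching team_id has goals_for >= 0.
Keep rows where that is true.

1 | Lens ; 2 | Gear ; 3 | Lens ; 4 | Panel ; 5 | Sensor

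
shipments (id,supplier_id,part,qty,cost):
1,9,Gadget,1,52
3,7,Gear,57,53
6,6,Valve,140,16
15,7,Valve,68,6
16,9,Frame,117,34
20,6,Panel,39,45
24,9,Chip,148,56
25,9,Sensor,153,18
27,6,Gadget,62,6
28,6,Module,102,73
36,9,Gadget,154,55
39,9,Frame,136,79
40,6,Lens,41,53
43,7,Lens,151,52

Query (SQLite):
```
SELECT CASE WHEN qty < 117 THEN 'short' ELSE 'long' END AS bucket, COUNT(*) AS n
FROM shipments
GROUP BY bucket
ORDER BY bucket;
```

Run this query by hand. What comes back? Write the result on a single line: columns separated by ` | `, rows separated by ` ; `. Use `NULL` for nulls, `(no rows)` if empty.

long | 7 ; short | 7

Bucket rows by qty < 117 → 'short' else 'long'; count each bucket.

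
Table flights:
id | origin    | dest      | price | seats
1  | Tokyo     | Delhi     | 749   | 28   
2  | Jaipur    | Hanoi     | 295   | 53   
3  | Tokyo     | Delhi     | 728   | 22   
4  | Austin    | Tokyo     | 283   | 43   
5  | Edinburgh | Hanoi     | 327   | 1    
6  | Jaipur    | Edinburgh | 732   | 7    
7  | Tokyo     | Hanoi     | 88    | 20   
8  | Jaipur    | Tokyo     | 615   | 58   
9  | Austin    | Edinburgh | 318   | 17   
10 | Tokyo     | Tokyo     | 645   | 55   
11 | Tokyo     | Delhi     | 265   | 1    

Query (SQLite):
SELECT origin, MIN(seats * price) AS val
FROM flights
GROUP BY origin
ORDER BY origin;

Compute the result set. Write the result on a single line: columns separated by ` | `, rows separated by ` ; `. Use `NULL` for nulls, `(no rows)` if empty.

For each row compute seats * price.
Group by origin; take MIN of the expression per group.
  Austin: ids {4, 9} → MIN(seats * price)=5406
  Edinburgh: ids {5} → MIN(seats * price)=327
  Jaipur: ids {2, 6, 8} → MIN(seats * price)=5124
  Tokyo: ids {1, 3, 7, 10, 11} → MIN(seats * price)=265

Austin | 5406 ; Edinburgh | 327 ; Jaipur | 5124 ; Tokyo | 265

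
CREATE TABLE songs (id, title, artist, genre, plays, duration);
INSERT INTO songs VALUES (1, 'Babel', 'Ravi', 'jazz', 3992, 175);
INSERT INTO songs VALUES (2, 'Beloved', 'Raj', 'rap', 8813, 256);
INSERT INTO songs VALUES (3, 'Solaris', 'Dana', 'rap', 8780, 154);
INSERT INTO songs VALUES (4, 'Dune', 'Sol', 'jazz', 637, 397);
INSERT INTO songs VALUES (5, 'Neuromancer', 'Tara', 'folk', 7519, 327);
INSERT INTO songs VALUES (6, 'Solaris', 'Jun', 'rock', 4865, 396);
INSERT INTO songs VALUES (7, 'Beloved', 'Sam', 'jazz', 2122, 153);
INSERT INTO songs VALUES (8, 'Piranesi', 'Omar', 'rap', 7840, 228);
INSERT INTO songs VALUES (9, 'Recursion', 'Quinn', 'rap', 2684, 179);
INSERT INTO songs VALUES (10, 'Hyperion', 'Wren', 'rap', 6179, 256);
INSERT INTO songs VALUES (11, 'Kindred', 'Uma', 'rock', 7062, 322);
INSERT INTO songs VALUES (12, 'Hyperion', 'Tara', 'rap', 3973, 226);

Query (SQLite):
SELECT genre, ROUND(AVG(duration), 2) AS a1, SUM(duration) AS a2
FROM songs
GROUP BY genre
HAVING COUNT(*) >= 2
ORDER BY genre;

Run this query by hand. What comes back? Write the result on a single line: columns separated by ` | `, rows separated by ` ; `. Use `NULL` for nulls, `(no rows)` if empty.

Group songs by genre.
Per group compute: ROUND(AVG(duration), 2), SUM(duration).
HAVING: drop groups with fewer than 2 rows.
  folk: ids {5} → ROUND(AVG(duration), 2)=327, SUM(duration)=327
  jazz: ids {1, 4, 7} → ROUND(AVG(duration), 2)=241.67, SUM(duration)=725
  rap: ids {2, 3, 8, 9, 10, 12} → ROUND(AVG(duration), 2)=216.5, SUM(duration)=1299
  rock: ids {6, 11} → ROUND(AVG(duration), 2)=359, SUM(duration)=718

jazz | 241.67 | 725 ; rap | 216.5 | 1299 ; rock | 359 | 718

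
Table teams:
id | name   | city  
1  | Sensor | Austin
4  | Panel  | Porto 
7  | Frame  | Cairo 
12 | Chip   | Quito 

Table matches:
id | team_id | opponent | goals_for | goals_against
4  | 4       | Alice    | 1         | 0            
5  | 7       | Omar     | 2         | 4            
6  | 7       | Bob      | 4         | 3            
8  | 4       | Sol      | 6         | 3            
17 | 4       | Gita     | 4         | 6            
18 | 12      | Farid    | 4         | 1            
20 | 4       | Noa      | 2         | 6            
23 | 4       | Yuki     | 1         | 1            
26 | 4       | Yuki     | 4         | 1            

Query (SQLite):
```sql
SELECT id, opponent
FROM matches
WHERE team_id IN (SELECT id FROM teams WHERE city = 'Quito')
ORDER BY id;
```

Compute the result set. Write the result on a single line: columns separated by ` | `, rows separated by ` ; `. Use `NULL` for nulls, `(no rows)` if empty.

Inner query: teams.id where city = 'Quito'.
Outer: keep matches rows whose team_id is in that set.
Inner query → {12}

18 | Farid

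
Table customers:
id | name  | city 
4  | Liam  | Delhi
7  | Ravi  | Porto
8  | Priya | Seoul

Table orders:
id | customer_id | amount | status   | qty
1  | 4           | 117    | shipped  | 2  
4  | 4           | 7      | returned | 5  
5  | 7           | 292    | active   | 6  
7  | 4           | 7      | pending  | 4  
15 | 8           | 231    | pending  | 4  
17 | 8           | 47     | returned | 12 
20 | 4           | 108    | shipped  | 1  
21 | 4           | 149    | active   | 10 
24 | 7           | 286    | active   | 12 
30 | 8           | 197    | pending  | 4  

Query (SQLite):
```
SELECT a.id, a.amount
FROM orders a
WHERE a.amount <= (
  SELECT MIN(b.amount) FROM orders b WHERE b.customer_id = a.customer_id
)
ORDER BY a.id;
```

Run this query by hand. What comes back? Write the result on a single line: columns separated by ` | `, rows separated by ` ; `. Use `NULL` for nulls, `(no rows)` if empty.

For each orders row a, compute MIN(amount) over rows sharing a.customer_id.
Keep row a if a.amount <= that per-group MIN.
  customer_id=4: MIN(amount) = 7
  customer_id=7: MIN(amount) = 286
  customer_id=8: MIN(amount) = 47

4 | 7 ; 7 | 7 ; 17 | 47 ; 24 | 286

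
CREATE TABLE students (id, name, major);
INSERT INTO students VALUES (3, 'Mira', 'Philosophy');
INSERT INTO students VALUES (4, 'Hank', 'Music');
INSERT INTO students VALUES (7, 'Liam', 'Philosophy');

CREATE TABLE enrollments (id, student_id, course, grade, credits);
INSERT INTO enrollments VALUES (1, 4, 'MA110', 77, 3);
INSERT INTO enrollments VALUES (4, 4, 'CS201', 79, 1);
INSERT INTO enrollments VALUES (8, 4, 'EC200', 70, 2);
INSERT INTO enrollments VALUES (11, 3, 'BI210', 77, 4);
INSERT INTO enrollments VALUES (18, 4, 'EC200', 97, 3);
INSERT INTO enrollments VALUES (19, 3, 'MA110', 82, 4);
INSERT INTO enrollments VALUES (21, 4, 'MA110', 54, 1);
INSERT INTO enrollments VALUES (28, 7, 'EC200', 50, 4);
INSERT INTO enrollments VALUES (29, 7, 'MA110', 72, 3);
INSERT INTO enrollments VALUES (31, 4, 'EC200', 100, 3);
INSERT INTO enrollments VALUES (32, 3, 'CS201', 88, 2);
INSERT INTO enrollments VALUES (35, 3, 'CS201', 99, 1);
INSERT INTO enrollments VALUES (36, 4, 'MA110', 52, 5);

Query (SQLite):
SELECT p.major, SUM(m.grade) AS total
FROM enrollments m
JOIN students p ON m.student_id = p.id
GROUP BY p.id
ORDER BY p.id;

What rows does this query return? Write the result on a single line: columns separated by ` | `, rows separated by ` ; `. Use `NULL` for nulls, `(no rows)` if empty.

Philosophy | 346 ; Music | 529 ; Philosophy | 122

Join each enrollments row to its students via student_id.
Group joined rows by students.id; compute SUM(m.grade) per group.
  3: ids {11, 19, 32, 35} → SUM(m.grade)=346
  4: ids {1, 4, 8, 18, 21, 31, 36} → SUM(m.grade)=529
  7: ids {28, 29} → SUM(m.grade)=122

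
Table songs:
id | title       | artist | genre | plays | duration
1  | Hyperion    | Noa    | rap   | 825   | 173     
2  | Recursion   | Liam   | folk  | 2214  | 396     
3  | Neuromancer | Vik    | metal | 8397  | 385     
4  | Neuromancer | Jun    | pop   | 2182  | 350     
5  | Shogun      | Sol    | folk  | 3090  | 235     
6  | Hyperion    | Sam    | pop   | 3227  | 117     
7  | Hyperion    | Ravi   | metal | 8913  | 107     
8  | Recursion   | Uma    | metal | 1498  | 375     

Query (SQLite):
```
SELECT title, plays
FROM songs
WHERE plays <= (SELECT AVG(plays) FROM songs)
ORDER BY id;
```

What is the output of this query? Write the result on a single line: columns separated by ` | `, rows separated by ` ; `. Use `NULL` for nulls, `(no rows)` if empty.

Scalar subquery: AVG(plays) over all songs rows = 3793.25.
Keep rows where plays <= that value.

Hyperion | 825 ; Recursion | 2214 ; Neuromancer | 2182 ; Shogun | 3090 ; Hyperion | 3227 ; Recursion | 1498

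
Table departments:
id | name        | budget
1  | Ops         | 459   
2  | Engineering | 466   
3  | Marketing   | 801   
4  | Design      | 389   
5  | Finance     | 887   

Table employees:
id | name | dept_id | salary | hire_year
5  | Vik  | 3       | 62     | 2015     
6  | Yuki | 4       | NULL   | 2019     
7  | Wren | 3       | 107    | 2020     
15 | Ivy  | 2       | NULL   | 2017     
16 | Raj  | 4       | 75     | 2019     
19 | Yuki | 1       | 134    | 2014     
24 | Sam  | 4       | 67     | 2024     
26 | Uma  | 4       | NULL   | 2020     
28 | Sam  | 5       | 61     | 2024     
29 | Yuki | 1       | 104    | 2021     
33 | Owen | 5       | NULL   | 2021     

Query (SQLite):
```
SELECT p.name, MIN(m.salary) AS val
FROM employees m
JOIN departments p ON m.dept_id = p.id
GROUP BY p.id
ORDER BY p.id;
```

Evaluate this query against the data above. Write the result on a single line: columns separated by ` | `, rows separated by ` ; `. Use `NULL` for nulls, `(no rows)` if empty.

Join each employees row to its departments via dept_id.
Group joined rows by departments.id; compute MIN(m.salary) per group.
  1: ids {19, 29} → MIN(m.salary)=104
  2: ids {15} → MIN(m.salary)=NULL
  3: ids {5, 7} → MIN(m.salary)=62
  4: ids {6, 16, 24, 26} → MIN(m.salary)=67
  5: ids {28, 33} → MIN(m.salary)=61

Ops | 104 ; Engineering | NULL ; Marketing | 62 ; Design | 67 ; Finance | 61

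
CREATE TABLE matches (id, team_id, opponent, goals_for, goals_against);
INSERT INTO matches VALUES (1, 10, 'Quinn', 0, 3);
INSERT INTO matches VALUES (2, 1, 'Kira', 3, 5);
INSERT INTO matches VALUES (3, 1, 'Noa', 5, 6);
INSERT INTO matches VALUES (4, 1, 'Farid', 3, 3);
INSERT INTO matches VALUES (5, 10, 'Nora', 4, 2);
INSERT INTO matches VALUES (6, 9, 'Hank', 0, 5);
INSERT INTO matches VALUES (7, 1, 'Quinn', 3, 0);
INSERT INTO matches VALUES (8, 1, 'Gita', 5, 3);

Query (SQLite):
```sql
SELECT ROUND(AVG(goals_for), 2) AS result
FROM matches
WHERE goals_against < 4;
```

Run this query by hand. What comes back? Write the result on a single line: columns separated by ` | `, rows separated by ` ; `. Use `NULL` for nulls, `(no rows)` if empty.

3

Rows where goals_against < 4 → goals_for values: [0, 3, 4, 3, 5].
AVG = 15 / 5 (rounded to 2 dp).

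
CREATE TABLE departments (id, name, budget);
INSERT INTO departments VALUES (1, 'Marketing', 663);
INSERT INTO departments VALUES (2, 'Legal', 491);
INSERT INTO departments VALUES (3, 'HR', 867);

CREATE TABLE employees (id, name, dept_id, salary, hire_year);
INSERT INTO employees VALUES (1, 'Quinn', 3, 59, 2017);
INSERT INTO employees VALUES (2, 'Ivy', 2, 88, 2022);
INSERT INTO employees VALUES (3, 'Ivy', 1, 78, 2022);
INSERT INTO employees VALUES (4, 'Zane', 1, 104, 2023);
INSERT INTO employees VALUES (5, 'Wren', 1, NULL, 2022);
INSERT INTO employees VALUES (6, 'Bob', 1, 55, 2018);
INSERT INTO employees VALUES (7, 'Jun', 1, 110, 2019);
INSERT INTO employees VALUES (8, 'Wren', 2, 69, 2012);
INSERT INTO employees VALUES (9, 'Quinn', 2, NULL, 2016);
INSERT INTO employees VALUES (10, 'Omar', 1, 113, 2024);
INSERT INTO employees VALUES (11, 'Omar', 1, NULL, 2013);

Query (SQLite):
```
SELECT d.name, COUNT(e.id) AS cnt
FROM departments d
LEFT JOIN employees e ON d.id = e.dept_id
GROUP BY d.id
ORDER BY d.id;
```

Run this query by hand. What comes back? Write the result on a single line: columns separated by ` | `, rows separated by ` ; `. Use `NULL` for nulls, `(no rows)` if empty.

LEFT JOIN keeps every departments row; unmatched ones get NULL for employees columns.
Group by departments.id and compute COUNT(e.id). COUNT(col) of an all-NULL group is 0.
  1: ids {3, 4, 5, 6, 7, 10, 11} → COUNT(e.id)=7
  2: ids {2, 8, 9} → COUNT(e.id)=3
  3: ids {1} → COUNT(e.id)=1

Marketing | 7 ; Legal | 3 ; HR | 1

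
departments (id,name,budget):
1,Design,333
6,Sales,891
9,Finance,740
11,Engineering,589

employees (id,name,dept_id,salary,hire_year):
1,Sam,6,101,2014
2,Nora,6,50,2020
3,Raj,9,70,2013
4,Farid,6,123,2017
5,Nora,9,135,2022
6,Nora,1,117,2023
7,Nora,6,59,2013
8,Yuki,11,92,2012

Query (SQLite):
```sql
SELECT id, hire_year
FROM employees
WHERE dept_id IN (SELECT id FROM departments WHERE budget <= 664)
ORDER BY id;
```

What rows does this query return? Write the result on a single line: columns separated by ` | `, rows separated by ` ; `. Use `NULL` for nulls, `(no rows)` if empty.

6 | 2023 ; 8 | 2012

Inner query: departments.id where budget <= 664.
Outer: keep employees rows whose dept_id is in that set.
Inner query → {1, 11}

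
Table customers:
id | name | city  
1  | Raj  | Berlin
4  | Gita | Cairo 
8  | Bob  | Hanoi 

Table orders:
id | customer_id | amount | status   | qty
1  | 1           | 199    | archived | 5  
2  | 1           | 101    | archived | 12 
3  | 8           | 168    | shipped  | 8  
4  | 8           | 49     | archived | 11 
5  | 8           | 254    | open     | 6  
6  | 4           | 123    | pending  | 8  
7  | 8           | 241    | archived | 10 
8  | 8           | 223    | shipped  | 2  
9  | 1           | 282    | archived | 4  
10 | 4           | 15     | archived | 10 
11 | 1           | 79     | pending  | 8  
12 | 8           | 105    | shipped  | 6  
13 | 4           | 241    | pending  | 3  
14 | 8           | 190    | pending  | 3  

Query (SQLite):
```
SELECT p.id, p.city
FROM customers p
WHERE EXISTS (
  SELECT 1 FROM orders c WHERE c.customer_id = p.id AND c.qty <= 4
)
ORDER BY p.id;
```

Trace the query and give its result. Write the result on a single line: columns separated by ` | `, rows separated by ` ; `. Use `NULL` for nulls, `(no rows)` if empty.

1 | Berlin ; 4 | Cairo ; 8 | Hanoi

For each customers row, check whether any orders with matching customer_id has qty <= 4.
Keep rows where that is true.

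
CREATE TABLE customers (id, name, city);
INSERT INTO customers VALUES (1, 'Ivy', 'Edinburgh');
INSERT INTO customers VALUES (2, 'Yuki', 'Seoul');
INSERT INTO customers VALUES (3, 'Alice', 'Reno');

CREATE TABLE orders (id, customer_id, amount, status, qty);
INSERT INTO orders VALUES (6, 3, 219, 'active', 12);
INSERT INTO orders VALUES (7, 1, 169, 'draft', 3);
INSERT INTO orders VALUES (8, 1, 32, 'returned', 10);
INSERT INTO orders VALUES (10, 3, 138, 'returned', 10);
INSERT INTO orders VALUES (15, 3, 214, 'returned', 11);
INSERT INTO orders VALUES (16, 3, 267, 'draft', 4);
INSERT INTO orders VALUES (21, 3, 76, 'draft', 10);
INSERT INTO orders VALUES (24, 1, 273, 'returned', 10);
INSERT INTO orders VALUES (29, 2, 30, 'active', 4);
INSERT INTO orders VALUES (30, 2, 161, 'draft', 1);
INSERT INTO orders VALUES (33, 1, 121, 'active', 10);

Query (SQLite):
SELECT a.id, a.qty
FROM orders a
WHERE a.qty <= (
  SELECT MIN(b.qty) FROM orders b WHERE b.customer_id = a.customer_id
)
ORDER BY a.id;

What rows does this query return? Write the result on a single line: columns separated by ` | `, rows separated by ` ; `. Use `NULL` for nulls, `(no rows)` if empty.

For each orders row a, compute MIN(qty) over rows sharing a.customer_id.
Keep row a if a.qty <= that per-group MIN.
  customer_id=1: MIN(qty) = 3
  customer_id=2: MIN(qty) = 1
  customer_id=3: MIN(qty) = 4

7 | 3 ; 16 | 4 ; 30 | 1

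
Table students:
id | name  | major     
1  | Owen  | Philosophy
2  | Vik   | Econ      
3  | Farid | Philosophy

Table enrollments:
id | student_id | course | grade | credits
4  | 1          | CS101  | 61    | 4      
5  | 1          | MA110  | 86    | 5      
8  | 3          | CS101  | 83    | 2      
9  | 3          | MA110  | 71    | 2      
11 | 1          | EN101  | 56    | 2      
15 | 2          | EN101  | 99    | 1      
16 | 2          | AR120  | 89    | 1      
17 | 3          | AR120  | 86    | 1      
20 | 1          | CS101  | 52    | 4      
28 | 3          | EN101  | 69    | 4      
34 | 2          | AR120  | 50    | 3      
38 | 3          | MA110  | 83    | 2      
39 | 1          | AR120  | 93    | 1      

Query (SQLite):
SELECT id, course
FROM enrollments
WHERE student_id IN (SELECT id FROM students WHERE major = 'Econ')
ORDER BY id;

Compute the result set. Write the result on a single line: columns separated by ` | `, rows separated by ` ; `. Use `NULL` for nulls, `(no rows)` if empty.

15 | EN101 ; 16 | AR120 ; 34 | AR120

Inner query: students.id where major = 'Econ'.
Outer: keep enrollments rows whose student_id is in that set.
Inner query → {2}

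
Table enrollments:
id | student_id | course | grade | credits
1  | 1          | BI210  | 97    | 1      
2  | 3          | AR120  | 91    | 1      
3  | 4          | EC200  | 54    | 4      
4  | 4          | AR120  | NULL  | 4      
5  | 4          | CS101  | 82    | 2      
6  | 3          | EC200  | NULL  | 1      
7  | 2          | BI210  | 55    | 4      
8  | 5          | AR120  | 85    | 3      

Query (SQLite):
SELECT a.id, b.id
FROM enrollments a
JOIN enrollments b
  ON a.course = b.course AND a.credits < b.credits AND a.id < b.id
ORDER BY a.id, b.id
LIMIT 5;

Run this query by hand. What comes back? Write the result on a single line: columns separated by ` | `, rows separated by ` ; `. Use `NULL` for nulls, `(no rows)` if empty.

1 | 7 ; 2 | 4 ; 2 | 8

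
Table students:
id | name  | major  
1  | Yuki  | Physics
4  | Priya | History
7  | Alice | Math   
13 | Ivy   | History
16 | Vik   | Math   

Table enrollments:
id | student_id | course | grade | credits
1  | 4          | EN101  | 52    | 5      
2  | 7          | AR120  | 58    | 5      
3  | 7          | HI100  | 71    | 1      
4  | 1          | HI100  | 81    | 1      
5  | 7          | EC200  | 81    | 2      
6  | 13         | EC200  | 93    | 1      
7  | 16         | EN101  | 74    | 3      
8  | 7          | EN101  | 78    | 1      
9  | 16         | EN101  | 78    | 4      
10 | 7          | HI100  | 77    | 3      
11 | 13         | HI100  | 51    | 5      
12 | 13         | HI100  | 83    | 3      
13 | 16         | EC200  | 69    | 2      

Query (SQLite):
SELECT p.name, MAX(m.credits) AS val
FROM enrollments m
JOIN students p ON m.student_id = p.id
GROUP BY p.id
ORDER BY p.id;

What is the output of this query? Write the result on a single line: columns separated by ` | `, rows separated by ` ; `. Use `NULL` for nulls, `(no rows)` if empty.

Join each enrollments row to its students via student_id.
Group joined rows by students.id; compute MAX(m.credits) per group.
  1: ids {4} → MAX(m.credits)=1
  4: ids {1} → MAX(m.credits)=5
  7: ids {2, 3, 5, 8, 10} → MAX(m.credits)=5
  13: ids {6, 11, 12} → MAX(m.credits)=5
  16: ids {7, 9, 13} → MAX(m.credits)=4

Yuki | 1 ; Priya | 5 ; Alice | 5 ; Ivy | 5 ; Vik | 4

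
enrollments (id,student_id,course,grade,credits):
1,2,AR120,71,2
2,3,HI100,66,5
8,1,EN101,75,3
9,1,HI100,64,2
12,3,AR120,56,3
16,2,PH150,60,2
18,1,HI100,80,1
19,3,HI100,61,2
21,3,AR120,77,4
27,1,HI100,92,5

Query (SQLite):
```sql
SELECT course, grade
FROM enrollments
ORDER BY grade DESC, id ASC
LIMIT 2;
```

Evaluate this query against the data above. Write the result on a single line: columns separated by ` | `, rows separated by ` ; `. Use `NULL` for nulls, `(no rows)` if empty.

HI100 | 92 ; HI100 | 80

Sort by grade desc, tiebreak id asc: (92, id=27), (80, id=18), (77, id=21), (75, id=8), (71, id=1) …. Take first 2.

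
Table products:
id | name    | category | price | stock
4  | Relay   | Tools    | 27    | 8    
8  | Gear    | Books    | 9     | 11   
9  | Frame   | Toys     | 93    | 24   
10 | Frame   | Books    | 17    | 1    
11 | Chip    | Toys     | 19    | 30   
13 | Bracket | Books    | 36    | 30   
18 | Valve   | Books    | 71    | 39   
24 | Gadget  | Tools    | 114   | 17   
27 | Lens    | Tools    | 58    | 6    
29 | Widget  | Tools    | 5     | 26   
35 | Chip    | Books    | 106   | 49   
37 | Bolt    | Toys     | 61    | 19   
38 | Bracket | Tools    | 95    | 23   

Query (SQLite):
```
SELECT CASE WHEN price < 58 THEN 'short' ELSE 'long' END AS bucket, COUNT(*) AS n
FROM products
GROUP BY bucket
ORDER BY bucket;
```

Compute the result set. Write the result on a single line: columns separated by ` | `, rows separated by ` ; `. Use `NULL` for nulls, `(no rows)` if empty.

Bucket rows by price < 58 → 'short' else 'long'; count each bucket.

long | 7 ; short | 6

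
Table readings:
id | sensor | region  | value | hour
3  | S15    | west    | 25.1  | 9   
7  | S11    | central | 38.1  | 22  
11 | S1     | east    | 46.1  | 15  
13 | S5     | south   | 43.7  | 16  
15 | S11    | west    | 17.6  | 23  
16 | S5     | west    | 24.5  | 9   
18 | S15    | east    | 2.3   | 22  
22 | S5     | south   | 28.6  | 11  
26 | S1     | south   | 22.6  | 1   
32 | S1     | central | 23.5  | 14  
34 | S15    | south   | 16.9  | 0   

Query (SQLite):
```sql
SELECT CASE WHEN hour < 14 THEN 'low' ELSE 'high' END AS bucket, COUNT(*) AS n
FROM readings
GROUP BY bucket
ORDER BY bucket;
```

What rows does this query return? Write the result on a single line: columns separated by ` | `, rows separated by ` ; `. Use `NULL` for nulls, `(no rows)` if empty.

high | 6 ; low | 5

Bucket rows by hour < 14 → 'low' else 'high'; count each bucket.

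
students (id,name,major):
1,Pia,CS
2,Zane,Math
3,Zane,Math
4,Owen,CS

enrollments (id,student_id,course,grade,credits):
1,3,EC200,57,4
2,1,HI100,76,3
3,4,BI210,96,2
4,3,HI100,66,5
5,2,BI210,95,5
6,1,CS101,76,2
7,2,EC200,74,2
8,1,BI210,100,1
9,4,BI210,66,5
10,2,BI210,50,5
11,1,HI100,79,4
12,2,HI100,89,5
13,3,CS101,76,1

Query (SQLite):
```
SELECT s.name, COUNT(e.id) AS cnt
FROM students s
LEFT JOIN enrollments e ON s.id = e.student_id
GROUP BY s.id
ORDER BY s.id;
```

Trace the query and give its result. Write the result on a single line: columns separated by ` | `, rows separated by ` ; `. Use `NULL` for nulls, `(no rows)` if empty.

LEFT JOIN keeps every students row; unmatched ones get NULL for enrollments columns.
Group by students.id and compute COUNT(e.id). COUNT(col) of an all-NULL group is 0.
  1: ids {2, 6, 8, 11} → COUNT(e.id)=4
  2: ids {5, 7, 10, 12} → COUNT(e.id)=4
  3: ids {1, 4, 13} → COUNT(e.id)=3
  4: ids {3, 9} → COUNT(e.id)=2

Pia | 4 ; Zane | 4 ; Zane | 3 ; Owen | 2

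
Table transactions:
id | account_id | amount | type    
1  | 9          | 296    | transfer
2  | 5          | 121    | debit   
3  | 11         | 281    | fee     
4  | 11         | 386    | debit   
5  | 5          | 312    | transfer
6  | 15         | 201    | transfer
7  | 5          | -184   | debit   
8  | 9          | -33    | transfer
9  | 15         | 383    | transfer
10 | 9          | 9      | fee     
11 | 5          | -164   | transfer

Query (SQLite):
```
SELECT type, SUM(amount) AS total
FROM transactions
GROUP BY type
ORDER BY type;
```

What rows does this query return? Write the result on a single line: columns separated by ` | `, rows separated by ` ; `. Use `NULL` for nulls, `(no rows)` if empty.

debit | 323 ; fee | 290 ; transfer | 995

Partition transactions by type; compute SUM(amount) within each group.
  debit: ids {2, 4, 7} → SUM(amount)=323
  fee: ids {3, 10} → SUM(amount)=290
  transfer: ids {1, 5, 6, 8, 9, 11} → SUM(amount)=995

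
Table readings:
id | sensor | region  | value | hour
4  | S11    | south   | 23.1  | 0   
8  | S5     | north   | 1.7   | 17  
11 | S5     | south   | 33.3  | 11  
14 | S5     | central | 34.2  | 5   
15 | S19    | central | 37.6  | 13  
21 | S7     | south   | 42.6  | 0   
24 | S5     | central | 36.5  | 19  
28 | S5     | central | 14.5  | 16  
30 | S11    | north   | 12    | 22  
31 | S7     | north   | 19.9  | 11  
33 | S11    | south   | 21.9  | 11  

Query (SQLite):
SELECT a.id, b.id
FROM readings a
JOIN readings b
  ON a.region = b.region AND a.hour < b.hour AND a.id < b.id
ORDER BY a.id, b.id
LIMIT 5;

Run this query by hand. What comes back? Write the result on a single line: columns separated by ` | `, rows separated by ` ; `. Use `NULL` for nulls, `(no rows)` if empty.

4 | 11 ; 4 | 33 ; 8 | 30 ; 14 | 15 ; 14 | 24

Pairs (a,b) with same region, a.hour < b.hour, a.id < b.id.
region groups: central:{14,15,24,28} north:{8,30,31} south:{4,11,21,33}
Ordered by (a.id, b.id); first 5.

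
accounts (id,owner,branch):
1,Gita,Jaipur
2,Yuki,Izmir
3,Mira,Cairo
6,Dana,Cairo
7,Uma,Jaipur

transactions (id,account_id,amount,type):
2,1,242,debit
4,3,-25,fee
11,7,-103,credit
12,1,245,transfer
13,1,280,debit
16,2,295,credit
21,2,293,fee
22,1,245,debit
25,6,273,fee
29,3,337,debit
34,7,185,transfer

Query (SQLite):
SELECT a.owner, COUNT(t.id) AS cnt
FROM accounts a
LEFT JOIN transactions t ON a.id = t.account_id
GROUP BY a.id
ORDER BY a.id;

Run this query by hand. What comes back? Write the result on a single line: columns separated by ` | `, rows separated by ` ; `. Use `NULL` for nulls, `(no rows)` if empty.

LEFT JOIN keeps every accounts row; unmatched ones get NULL for transactions columns.
Group by accounts.id and compute COUNT(t.id). COUNT(col) of an all-NULL group is 0.
  1: ids {2, 12, 13, 22} → COUNT(t.id)=4
  2: ids {16, 21} → COUNT(t.id)=2
  3: ids {4, 29} → COUNT(t.id)=2
  6: ids {25} → COUNT(t.id)=1
  7: ids {11, 34} → COUNT(t.id)=2

Gita | 4 ; Yuki | 2 ; Mira | 2 ; Dana | 1 ; Uma | 2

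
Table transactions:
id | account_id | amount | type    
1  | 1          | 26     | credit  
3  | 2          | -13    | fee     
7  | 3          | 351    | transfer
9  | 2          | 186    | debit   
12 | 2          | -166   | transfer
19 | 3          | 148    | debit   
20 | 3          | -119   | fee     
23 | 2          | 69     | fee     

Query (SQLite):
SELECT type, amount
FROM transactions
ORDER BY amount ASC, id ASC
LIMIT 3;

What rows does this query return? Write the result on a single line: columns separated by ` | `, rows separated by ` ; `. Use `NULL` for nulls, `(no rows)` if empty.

Sort by amount asc, tiebreak id asc: (-166, id=12), (-119, id=20), (-13, id=3), (26, id=1), (69, id=23), (148, id=19) …. Take first 3.

transfer | -166 ; fee | -119 ; fee | -13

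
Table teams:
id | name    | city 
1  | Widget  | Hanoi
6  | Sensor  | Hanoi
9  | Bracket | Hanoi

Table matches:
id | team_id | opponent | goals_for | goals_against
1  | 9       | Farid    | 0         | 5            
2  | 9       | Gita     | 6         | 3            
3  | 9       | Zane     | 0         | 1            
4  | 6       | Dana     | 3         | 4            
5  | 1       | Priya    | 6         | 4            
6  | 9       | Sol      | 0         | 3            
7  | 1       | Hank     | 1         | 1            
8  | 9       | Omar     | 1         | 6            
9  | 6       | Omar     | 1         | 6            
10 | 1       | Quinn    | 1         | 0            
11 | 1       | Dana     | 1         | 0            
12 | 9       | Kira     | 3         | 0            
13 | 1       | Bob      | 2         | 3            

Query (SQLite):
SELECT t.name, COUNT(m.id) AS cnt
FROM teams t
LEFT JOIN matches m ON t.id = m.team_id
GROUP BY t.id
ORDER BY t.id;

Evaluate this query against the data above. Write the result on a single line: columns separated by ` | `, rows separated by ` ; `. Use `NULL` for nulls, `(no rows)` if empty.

LEFT JOIN keeps every teams row; unmatched ones get NULL for matches columns.
Group by teams.id and compute COUNT(m.id). COUNT(col) of an all-NULL group is 0.
  1: ids {5, 7, 10, 11, 13} → COUNT(m.id)=5
  6: ids {4, 9} → COUNT(m.id)=2
  9: ids {1, 2, 3, 6, 8, 12} → COUNT(m.id)=6

Widget | 5 ; Sensor | 2 ; Bracket | 6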